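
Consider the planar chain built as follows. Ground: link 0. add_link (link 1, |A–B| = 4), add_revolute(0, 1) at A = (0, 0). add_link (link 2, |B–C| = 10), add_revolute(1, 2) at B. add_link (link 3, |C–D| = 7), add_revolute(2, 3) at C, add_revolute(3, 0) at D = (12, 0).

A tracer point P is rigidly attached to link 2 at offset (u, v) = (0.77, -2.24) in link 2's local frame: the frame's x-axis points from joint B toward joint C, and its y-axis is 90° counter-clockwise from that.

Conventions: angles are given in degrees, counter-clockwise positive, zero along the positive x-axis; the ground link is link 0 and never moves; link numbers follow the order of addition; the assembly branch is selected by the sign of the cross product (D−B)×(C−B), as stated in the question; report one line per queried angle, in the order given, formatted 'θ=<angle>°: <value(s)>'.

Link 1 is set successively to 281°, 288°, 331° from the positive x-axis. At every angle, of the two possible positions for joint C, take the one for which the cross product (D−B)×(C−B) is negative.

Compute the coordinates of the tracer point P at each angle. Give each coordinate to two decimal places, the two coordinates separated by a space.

A=(0,0), D=(12.00,0)
θ=281°: B = A + 4.00·(cos281°, sin281°) = (0.7632, -3.9265)
θ=281°: |BD| = 11.9030
θ=281°: circle(B,10.00) ∩ circle(D,7.00): a=8.0938, h=5.8728
θ=281°:   candidates: C₊=(6.4667,4.2875) cross=69.904; C₋=(10.3413,-6.8006) cross=-69.904
θ=281°:   branch - wants cross < 0 → take C=(10.3413,-6.8006) (cross=-69.904)
θ=281°: ex = (C−B)/|BC| = (0.9578,-0.2874); ey = (0.2874,0.9578)
θ=281°: P = B + 0.77·ex + -2.24·ey = (0.8569,-6.2933)
θ=288°: B = A + 4.00·(cos288°, sin288°) = (1.2361, -3.8042)
θ=288°: |BD| = 11.4164
θ=288°: circle(B,10.00) ∩ circle(D,7.00): a=7.9418, h=6.0768
θ=288°:   candidates: C₊=(6.6991,4.5717) cross=69.375; C₋=(10.7489,-6.8873) cross=-69.375
θ=288°:   branch - wants cross < 0 → take C=(10.7489,-6.8873) (cross=-69.375)
θ=288°: ex = (C−B)/|BC| = (0.9513,-0.3083); ey = (0.3083,0.9513)
θ=288°: P = B + 0.77·ex + -2.24·ey = (1.2780,-6.1725)
θ=331°: B = A + 4.00·(cos331°, sin331°) = (3.4985, -1.9392)
θ=331°: |BD| = 8.7199
θ=331°: circle(B,10.00) ∩ circle(D,7.00): a=7.2843, h=6.8512
θ=331°:   candidates: C₊=(9.0767,6.3604) cross=59.742; C₋=(12.1240,-6.9989) cross=-59.742
θ=331°:   branch - wants cross < 0 → take C=(12.1240,-6.9989) (cross=-59.742)
θ=331°: ex = (C−B)/|BC| = (0.8626,-0.5060); ey = (0.5060,0.8626)
θ=331°: P = B + 0.77·ex + -2.24·ey = (3.0293,-4.2610)

θ=281°: 0.86 -6.29
θ=288°: 1.28 -6.17
θ=331°: 3.03 -4.26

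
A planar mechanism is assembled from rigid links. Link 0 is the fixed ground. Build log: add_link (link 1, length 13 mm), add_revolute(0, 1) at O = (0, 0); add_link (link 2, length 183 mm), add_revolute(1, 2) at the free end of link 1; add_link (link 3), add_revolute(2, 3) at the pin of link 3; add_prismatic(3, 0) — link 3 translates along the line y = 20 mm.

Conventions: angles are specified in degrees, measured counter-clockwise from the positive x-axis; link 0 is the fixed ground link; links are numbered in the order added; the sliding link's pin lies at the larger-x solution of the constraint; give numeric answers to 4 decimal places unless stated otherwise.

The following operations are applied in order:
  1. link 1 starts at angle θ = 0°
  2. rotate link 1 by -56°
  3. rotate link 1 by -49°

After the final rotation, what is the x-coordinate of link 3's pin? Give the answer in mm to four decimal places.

geometry: r = 13 mm, L = 183 mm, e = 20 mm; θ starts at 0°
rotate link 1 by -56°: θ ← 0° -56° = -56°
rotate link 1 by -49°: θ ← -56° -49° = -105°
crank pin P = (r cos θ, r sin θ) = (-3.364648, -12.557036)
h = r sin θ − e = -12.557036 − 20 = -32.557036
x = r cos θ + √(L² − h²) = -3.364648 + 180.080647 = 176.715999

176.7160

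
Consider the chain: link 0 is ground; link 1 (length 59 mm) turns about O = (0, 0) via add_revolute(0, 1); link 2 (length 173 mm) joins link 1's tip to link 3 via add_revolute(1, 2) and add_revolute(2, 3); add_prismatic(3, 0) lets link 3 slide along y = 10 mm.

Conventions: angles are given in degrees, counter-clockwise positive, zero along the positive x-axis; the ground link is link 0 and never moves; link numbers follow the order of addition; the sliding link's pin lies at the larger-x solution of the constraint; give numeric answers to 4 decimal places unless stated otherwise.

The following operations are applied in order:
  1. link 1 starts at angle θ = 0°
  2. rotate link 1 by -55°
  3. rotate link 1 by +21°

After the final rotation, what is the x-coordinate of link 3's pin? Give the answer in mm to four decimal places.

geometry: r = 59 mm, L = 173 mm, e = 10 mm; θ starts at 0°
rotate link 1 by -55°: θ ← 0° -55° = -55°
rotate link 1 by +21°: θ ← -55° +21° = -34°
crank pin P = (r cos θ, r sin θ) = (48.913217, -32.992381)
h = r sin θ − e = -32.992381 − 10 = -42.992381
x = r cos θ + √(L² − h²) = 48.913217 + 167.572835 = 216.486052

216.4861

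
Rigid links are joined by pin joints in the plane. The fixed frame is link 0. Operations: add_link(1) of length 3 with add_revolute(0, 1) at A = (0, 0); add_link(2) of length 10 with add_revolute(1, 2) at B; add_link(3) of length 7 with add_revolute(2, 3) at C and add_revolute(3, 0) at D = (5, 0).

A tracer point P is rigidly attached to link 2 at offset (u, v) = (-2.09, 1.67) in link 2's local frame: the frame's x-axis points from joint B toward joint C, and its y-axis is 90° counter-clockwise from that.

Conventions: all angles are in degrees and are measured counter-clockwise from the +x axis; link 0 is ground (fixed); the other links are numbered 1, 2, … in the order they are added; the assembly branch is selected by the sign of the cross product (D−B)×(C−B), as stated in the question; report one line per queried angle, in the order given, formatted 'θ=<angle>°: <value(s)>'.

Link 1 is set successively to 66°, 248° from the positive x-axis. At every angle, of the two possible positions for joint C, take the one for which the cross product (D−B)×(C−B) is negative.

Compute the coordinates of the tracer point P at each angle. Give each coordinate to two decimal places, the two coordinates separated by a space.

A=(0,0), D=(5.00,0)
θ=66°: B = A + 3.00·(cos66°, sin66°) = (1.2202, 2.7406)
θ=66°: |BD| = 4.6688
θ=66°: circle(B,10.00) ∩ circle(D,7.00): a=7.7962, h=6.2626
θ=66°:   candidates: C₊=(11.2080,3.2343) cross=29.239; C₋=(3.8557,-6.9058) cross=-29.239
θ=66°:   branch - wants cross < 0 → take C=(3.8557,-6.9058) (cross=-29.239)
θ=66°: ex = (C−B)/|BC| = (0.2635,-0.9646); ey = (0.9646,0.2635)
θ=66°: P = B + -2.09·ex + 1.67·ey = (2.2804,5.1969)
θ=248°: B = A + 3.00·(cos248°, sin248°) = (-1.1238, -2.7816)
θ=248°: |BD| = 6.7259
θ=248°: circle(B,10.00) ∩ circle(D,7.00): a=7.1543, h=6.9869
θ=248°:   candidates: C₊=(2.5005,6.5385) cross=46.993; C₋=(8.2795,-6.1843) cross=-46.993
θ=248°:   branch - wants cross < 0 → take C=(8.2795,-6.1843) (cross=-46.993)
θ=248°: ex = (C−B)/|BC| = (0.9403,-0.3403); ey = (0.3403,0.9403)
θ=248°: P = B + -2.09·ex + 1.67·ey = (-2.5208,-0.5000)

θ=66°: 2.28 5.20
θ=248°: -2.52 -0.50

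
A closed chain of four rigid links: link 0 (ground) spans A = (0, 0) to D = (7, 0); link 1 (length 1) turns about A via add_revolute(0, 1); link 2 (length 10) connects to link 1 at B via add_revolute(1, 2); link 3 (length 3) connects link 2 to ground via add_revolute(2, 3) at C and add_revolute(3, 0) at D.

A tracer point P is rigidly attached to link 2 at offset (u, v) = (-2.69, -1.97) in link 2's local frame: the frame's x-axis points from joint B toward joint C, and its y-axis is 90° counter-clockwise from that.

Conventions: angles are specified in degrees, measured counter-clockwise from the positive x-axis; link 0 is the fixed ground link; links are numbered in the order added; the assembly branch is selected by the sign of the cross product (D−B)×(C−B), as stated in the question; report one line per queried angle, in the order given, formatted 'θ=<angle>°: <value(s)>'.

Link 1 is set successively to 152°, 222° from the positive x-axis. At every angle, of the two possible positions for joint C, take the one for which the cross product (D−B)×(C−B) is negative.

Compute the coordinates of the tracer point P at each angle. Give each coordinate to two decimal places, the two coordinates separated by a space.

A=(0,0), D=(7.00,0)
θ=152°: B = A + 1.00·(cos152°, sin152°) = (-0.8829, 0.4695)
θ=152°: |BD| = 7.8969
θ=152°: circle(B,10.00) ∩ circle(D,3.00): a=9.7102, h=2.3900
θ=152°:   candidates: C₊=(8.9522,2.2780) cross=18.873; C₋=(8.6680,-2.4936) cross=-18.873
θ=152°:   branch - wants cross < 0 → take C=(8.6680,-2.4936) (cross=-18.873)
θ=152°: ex = (C−B)/|BC| = (0.9551,-0.2963); ey = (0.2963,0.9551)
θ=152°: P = B + -2.69·ex + -1.97·ey = (-4.0359,-0.6150)
θ=222°: B = A + 1.00·(cos222°, sin222°) = (-0.7431, -0.6691)
θ=222°: |BD| = 7.7720
θ=222°: circle(B,10.00) ∩ circle(D,3.00): a=9.7403, h=2.2640
θ=222°:   candidates: C₊=(8.7661,2.4250) cross=17.596; C₋=(9.1560,-2.0861) cross=-17.596
θ=222°:   branch - wants cross < 0 → take C=(9.1560,-2.0861) (cross=-17.596)
θ=222°: ex = (C−B)/|BC| = (0.9899,-0.1417); ey = (0.1417,0.9899)
θ=222°: P = B + -2.69·ex + -1.97·ey = (-3.6851,-2.2381)

θ=152°: -4.04 -0.62
θ=222°: -3.69 -2.24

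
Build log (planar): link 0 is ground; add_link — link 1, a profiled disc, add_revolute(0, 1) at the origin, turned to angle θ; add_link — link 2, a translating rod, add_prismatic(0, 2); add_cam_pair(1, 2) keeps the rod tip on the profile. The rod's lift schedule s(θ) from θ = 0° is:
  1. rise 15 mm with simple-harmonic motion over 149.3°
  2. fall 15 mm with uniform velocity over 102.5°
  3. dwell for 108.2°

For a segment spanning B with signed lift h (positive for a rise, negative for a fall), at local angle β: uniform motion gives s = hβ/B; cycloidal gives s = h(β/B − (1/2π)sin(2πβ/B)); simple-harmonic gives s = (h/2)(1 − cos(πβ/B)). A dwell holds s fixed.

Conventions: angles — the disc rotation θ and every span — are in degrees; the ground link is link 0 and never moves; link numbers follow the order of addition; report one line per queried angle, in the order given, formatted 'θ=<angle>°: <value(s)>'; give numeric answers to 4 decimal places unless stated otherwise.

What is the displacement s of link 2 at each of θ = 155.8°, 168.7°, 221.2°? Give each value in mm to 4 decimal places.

seg 1 [0°–149.3°] simple-harmonic, h=15: full span → s += 15 → s = 15.0000
seg 2 [149.3°–251.8°] uniform, h=-15: θ=155.8° here. β=6.5, B=102.5. -15·6.5/102.5 = -0.9512 → s = 14.0488
seg 2 [149.3°–251.8°] uniform, h=-15: θ=168.7° here. β=19.4, B=102.5. -15·19.4/102.5 = -2.8390 → s = 12.1610
seg 2 [149.3°–251.8°] uniform, h=-15: θ=221.2° here. β=71.9, B=102.5. -15·71.9/102.5 = -10.5220 → s = 4.4780

θ=155.8°: 14.0488
θ=168.7°: 12.1610
θ=221.2°: 4.4780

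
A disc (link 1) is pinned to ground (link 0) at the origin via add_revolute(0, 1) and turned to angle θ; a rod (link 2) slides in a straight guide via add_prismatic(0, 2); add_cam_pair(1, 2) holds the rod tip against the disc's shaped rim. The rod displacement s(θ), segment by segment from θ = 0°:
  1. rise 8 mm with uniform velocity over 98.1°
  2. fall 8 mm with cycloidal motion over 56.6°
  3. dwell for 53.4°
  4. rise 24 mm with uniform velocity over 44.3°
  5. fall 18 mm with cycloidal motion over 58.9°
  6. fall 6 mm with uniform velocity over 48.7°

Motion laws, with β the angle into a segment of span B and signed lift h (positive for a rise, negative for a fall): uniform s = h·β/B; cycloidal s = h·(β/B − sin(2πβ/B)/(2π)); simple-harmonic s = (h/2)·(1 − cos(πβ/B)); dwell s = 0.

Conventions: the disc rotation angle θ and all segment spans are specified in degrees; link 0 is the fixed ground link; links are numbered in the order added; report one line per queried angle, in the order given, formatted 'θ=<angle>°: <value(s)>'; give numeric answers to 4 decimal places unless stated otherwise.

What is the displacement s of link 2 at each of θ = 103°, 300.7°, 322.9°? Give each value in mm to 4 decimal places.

segment 1 (0° to 98.1°, uniform, h = 8) is passed completely: s = 0.0000 + (8) = 8.0000
θ = 103° falls in segment 2 (98.1° to 154.7°, cycloidal, h = -8): β = 103 − 98.1 = 4.9°, B = 56.6°; Δs = -8·(0.0866 − sin(2π·0.0866)/(2π)) = -0.0337; s = 8.0000 − 0.0337 = 7.9663
segment 2 (98.1° to 154.7°, cycloidal, h = -8) is passed completely: s = 8.0000 + (-8) = 0.0000
segment 3 (154.7° to 208.1°, dwell): s unchanged at 0.0000
segment 4 (208.1° to 252.4°, uniform, h = 24) is passed completely: s = 0.0000 + (24) = 24.0000
θ = 300.7° falls in segment 5 (252.4° to 311.3°, cycloidal, h = -18): β = 300.7 − 252.4 = 48.3°, B = 58.9°; Δs = -18·(0.8200 − sin(2π·0.8200)/(2π)) = -17.3525; s = 24.0000 − 17.3525 = 6.6475
segment 5 (252.4° to 311.3°, cycloidal, h = -18) is passed completely: s = 24.0000 + (-18) = 6.0000
θ = 322.9° falls in segment 6 (311.3° to 360°, uniform, h = -6): β = 322.9 − 311.3 = 11.6°, B = 48.7°; Δs = -6·11.6/48.7 = -1.4292; s = 6.0000 − 1.4292 = 4.5708

θ=103°: 7.9663
θ=300.7°: 6.6475
θ=322.9°: 4.5708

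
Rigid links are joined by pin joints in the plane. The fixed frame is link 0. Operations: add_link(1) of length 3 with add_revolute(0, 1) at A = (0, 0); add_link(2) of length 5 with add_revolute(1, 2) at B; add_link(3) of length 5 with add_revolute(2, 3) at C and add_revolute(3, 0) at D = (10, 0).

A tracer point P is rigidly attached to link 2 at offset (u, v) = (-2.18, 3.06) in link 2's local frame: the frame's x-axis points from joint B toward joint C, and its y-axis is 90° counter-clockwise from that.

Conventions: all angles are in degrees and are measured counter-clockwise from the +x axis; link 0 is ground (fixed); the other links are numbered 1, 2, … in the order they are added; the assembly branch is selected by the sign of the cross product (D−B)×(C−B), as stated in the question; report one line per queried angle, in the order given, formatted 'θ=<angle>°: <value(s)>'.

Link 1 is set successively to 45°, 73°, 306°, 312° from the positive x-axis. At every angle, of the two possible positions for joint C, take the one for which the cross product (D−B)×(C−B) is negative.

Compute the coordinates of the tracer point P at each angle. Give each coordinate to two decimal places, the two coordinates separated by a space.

A=(0,0), D=(10.00,0)
θ=45°: B = A + 3.00·(cos45°, sin45°) = (2.1213, 2.1213)
θ=45°: |BD| = 8.1593
θ=45°: circle(B,5.00) ∩ circle(D,5.00): a=4.0796, h=2.8908
θ=45°:   candidates: C₊=(6.8122,3.8520) cross=23.587; C₋=(5.3091,-1.7307) cross=-23.587
θ=45°:   branch - wants cross < 0 → take C=(5.3091,-1.7307) (cross=-23.587)
θ=45°: ex = (C−B)/|BC| = (0.6376,-0.7704); ey = (0.7704,0.6376)
θ=45°: P = B + -2.18·ex + 3.06·ey = (3.0889,5.7517)
θ=73°: B = A + 3.00·(cos73°, sin73°) = (0.8771, 2.8689)
θ=73°: |BD| = 9.5634
θ=73°: circle(B,5.00) ∩ circle(D,5.00): a=4.7817, h=1.4614
θ=73°:   candidates: C₊=(5.8770,2.8285) cross=13.976; C₋=(5.0002,0.0404) cross=-13.976
θ=73°:   branch - wants cross < 0 → take C=(5.0002,0.0404) (cross=-13.976)
θ=73°: ex = (C−B)/|BC| = (0.8246,-0.5657); ey = (0.5657,0.8246)
θ=73°: P = B + -2.18·ex + 3.06·ey = (0.8105,6.6255)
θ=306°: B = A + 3.00·(cos306°, sin306°) = (1.7634, -2.4271)
θ=306°: |BD| = 8.5868
θ=306°: circle(B,5.00) ∩ circle(D,5.00): a=4.2934, h=2.5626
θ=306°:   candidates: C₊=(5.1574,1.2446) cross=22.004; C₋=(6.6060,-3.6716) cross=-22.004
θ=306°:   branch - wants cross < 0 → take C=(6.6060,-3.6716) (cross=-22.004)
θ=306°: ex = (C−B)/|BC| = (0.9685,-0.2489); ey = (0.2489,0.9685)
θ=306°: P = B + -2.18·ex + 3.06·ey = (0.4136,1.0793)
θ=312°: B = A + 3.00·(cos312°, sin312°) = (2.0074, -2.2294)
θ=312°: |BD| = 8.2977
θ=312°: circle(B,5.00) ∩ circle(D,5.00): a=4.1489, h=2.7905
θ=312°:   candidates: C₊=(5.2539,1.5732) cross=23.155; C₋=(6.7535,-3.8026) cross=-23.155
θ=312°:   branch - wants cross < 0 → take C=(6.7535,-3.8026) (cross=-23.155)
θ=312°: ex = (C−B)/|BC| = (0.9492,-0.3146); ey = (0.3146,0.9492)
θ=312°: P = B + -2.18·ex + 3.06·ey = (0.9009,1.3611)

θ=45°: 3.09 5.75
θ=73°: 0.81 6.63
θ=306°: 0.41 1.08
θ=312°: 0.90 1.36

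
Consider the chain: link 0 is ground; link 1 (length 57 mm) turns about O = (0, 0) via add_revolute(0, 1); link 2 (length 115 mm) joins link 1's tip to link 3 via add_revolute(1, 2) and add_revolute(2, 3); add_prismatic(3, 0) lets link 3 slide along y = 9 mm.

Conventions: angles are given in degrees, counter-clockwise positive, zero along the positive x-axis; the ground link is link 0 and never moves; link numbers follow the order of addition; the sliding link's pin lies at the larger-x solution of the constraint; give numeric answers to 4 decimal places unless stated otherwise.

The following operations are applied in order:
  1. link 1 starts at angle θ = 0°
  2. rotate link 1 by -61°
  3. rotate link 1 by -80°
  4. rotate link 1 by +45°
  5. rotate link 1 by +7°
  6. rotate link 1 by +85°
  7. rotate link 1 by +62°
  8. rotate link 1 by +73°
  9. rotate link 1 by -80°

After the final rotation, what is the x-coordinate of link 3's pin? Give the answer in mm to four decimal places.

geometry: r = 57 mm, L = 115 mm, e = 9 mm; θ starts at 0°
rotate link 1 by -61°: θ ← 0° -61° = -61°
rotate link 1 by -80°: θ ← -61° -80° = -141°
rotate link 1 by +45°: θ ← -141° +45° = -96°
rotate link 1 by +7°: θ ← -96° +7° = -89°
rotate link 1 by +85°: θ ← -89° +85° = -4°
rotate link 1 by +62°: θ ← -4° +62° = 58°
rotate link 1 by +73°: θ ← 58° +73° = 131°
rotate link 1 by -80°: θ ← 131° -80° = 51°
crank pin P = (r cos θ, r sin θ) = (35.871262, 44.297320)
h = r sin θ − e = 44.297320 − 9 = 35.297320
x = r cos θ + √(L² − h²) = 35.871262 + 109.449071 = 145.320334

145.3203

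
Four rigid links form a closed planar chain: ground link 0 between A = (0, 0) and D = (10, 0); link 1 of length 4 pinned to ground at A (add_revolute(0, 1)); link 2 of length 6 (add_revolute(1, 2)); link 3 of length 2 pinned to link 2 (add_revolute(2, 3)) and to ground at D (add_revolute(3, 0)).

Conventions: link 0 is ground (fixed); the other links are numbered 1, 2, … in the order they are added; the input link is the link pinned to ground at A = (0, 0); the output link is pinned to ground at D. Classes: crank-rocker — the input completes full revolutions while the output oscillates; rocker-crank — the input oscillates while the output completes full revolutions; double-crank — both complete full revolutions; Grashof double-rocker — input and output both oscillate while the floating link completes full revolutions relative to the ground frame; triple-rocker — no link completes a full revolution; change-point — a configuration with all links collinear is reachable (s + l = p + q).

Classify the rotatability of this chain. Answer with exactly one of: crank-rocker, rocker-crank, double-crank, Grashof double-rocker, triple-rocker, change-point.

lengths: ground=10, input=4, coupler=6, output=2
sorted: s=2 (shortest), l=10 (longest), p+q=10
s + l = 12 vs p + q = 10
s + l > p + q → non-Grashof → no link fully rotates → triple-rocker

triple-rocker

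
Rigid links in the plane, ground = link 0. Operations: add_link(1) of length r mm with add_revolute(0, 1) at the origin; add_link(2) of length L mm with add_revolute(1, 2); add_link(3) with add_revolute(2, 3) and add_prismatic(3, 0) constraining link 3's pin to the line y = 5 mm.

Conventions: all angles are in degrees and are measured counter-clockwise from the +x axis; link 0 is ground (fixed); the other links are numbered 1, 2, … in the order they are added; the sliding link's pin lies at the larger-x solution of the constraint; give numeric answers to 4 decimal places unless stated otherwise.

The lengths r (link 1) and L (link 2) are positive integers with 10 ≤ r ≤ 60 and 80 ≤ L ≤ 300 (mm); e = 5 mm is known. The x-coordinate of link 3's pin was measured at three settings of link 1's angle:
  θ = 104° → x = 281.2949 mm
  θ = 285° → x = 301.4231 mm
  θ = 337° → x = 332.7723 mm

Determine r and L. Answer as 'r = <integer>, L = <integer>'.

constraint per measurement: (x − r cos θ)² + (r sin θ − e)² = L²
subtracting the θ₁ and θ₂ equations cancels the r² and L² terms:
r = (x₁² − x₂²) / (2[(x₁cos θ₁ + e sin θ₁) − (x₂cos θ₂ + e sin θ₂)]) = 43.0000 → r = 43
L² = (x₁ − r cos θ₁)² + (r sin θ₁ − e)² = 86436.0136 → L = 294.0000 → L = 294
check at θ₃=337°: x = 332.7723 (printed 332.7723) ✓

r = 43, L = 294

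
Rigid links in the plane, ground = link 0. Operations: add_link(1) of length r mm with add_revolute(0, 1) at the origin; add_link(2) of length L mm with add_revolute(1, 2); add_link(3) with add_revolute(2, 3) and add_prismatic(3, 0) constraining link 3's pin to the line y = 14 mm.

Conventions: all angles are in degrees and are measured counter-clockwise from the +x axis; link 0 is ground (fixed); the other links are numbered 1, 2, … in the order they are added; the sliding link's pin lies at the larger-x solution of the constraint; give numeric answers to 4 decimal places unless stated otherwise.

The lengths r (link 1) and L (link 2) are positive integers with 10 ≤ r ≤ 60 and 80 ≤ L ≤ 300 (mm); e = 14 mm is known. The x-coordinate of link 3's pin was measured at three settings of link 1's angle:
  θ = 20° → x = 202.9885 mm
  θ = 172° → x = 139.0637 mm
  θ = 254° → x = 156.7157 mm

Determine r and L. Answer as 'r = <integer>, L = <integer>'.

constraint per measurement: (x − r cos θ)² + (r sin θ − e)² = L²
subtracting the θ₁ and θ₂ equations cancels the r² and L² terms:
r = (x₁² − x₂²) / (2[(x₁cos θ₁ + e sin θ₁) − (x₂cos θ₂ + e sin θ₂)]) = 33.0000 → r = 33
L² = (x₁ − r cos θ₁)² + (r sin θ₁ − e)² = 29584.0160 → L = 172.0000 → L = 172
check at θ₃=254°: x = 156.7157 (printed 156.7157) ✓

r = 33, L = 172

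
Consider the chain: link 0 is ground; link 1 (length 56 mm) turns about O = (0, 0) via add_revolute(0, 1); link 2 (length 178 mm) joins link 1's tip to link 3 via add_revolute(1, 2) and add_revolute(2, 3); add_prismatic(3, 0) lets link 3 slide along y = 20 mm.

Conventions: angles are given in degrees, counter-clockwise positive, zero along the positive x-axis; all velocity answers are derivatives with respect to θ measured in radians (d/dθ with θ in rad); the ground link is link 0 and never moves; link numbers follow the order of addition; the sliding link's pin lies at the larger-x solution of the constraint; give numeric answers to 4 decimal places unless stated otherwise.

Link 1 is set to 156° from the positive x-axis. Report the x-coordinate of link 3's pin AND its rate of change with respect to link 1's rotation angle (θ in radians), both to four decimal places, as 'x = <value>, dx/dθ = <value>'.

geometry: r = 56 mm, L = 178 mm, e = 20 mm
crank pin P = (r cos θ, r sin θ) = (-51.158546, 22.777252)
h = r sin θ − e = 22.777252 − 20 = 2.777252
x = r cos θ + √(L² − h²) = -51.158546 + 177.978333 = 126.819787
dx/dθ = −r sin θ − h·r cos θ/√(L² − h²) (θ in radians; h = 2.777252) = -21.978952

x = 126.8198, dx/dθ = -21.9790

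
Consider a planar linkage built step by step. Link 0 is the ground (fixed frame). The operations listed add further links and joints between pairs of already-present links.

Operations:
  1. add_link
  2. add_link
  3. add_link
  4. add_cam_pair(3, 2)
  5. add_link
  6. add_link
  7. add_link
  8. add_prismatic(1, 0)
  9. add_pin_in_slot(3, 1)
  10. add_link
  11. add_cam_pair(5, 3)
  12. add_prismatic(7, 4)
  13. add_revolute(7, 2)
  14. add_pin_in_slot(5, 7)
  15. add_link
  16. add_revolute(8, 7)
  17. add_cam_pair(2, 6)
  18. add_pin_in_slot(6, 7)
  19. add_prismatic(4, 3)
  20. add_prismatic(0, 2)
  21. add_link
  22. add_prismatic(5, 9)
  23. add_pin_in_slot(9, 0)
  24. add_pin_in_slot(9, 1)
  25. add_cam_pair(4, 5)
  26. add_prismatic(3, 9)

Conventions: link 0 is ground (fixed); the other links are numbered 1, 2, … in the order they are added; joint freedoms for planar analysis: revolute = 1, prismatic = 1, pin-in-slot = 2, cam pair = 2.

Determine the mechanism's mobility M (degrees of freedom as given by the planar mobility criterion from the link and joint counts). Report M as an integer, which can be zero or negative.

(L,J1,J2)=(1,0,0); link0 fixed
link1: (2,0,0)
link2: (3,0,0)
link3: (4,0,0)
C 3-2 [J2]: (4,0,1)
link4: (5,0,1)
link5: (6,0,1)
link6: (7,0,1)
P 1-0 [J1]: (7,1,1)
PS 3-1 [J2]: (7,1,2)
link7: (8,1,2)
C 5-3 [J2]: (8,1,3)
P 7-4 [J1]: (8,2,3)
R 7-2 [J1]: (8,3,3)
PS 5-7 [J2]: (8,3,4)
link8: (9,3,4)
R 8-7 [J1]: (9,4,4)
C 2-6 [J2]: (9,4,5)
PS 6-7 [J2]: (9,4,6)
P 4-3 [J1]: (9,5,6)
P 0-2 [J1]: (9,6,6)
link9: (10,6,6)
P 5-9 [J1]: (10,7,6)
PS 9-0 [J2]: (10,7,7)
PS 9-1 [J2]: (10,7,8)
C 4-5 [J2]: (10,7,9)
P 3-9 [J1]: (10,8,9)
Grübler: 3·9 − 2·8 − 9 = 2

M = 2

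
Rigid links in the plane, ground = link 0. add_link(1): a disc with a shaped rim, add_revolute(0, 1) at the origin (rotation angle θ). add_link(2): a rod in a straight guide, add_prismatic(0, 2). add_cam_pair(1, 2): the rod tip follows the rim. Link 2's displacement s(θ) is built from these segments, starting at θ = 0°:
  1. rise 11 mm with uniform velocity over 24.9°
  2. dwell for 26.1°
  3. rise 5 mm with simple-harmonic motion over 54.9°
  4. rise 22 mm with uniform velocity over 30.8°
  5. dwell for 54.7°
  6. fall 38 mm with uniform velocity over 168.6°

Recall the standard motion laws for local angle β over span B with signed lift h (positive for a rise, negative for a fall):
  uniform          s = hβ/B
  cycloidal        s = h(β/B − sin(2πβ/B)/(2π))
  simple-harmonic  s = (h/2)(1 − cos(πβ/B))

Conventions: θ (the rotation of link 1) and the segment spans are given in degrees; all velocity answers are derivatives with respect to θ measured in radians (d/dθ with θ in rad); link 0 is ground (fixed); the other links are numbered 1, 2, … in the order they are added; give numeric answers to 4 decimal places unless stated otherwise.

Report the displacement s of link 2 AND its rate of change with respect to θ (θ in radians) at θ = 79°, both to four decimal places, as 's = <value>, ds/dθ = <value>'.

segment 1 (0° to 24.9°, uniform, h = 11) is passed completely: s = 0.0000 + (11) = 11.0000
segment 2 (24.9° to 51°, dwell): s unchanged at 11.0000
θ = 79° falls in segment 3 (51° to 105.9°, simple-harmonic, h = 5): β = 79 − 51 = 28°, B = 54.9°; Δs = 5/2·(1 − cos(π·0.5100)) = 2.5787; s = 11.0000 + 2.5787 = 13.5787
velocity in seg [51°–105.9°] (simple-harmonic), θ in radians: β = 28° = 0.4887 rad, B = 54.9° = 0.9582 rad; ds/dθ = (πh/(2B)) sin(πβ/B) = (π·5/(2·0.9582)) sin(π·0.5100) = 8.192662 mm/rad

s = 13.5787, ds/dθ = 8.1927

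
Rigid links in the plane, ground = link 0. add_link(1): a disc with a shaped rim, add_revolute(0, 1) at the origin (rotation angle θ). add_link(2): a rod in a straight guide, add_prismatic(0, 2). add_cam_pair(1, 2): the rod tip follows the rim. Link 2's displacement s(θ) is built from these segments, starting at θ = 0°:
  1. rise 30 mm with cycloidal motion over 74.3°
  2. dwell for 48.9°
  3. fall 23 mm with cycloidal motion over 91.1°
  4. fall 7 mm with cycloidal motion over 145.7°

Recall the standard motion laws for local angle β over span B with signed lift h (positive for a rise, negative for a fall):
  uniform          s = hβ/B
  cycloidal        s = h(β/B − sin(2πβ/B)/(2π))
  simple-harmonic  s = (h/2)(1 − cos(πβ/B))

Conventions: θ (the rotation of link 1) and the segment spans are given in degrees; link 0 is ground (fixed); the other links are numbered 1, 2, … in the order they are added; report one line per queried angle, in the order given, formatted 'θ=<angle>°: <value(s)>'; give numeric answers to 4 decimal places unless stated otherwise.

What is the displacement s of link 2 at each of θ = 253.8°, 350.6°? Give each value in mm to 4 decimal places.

segment 1 (0° to 74.3°, cycloidal, h = 30) is passed completely: s = 0.0000 + (30) = 30.0000
segment 2 (74.3° to 123.2°, dwell): s unchanged at 30.0000
segment 3 (123.2° to 214.3°, cycloidal, h = -23) is passed completely: s = 30.0000 + (-23) = 7.0000
θ = 253.8° falls in segment 4 (214.3° to 360°, cycloidal, h = -7): β = 253.8 − 214.3 = 39.5°, B = 145.7°; Δs = -7·(0.2711 − sin(2π·0.2711)/(2π)) = -0.7934; s = 7.0000 − 0.7934 = 6.2066
θ = 350.6° falls in segment 4 (214.3° to 360°, cycloidal, h = -7): β = 350.6 − 214.3 = 136.3°, B = 145.7°; Δs = -7·(0.9355 − sin(2π·0.9355)/(2π)) = -6.9877; s = 7.0000 − 6.9877 = 0.0123

θ=253.8°: 6.2066
θ=350.6°: 0.0123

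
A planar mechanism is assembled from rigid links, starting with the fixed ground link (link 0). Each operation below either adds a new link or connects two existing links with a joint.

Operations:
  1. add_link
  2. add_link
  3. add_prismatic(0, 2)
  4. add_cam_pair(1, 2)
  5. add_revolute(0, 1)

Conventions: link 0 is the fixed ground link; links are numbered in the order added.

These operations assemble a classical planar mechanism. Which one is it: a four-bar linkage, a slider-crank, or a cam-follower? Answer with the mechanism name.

links: 3 (incl. ground); joints: 1 revolute, 1 prismatic, 1 higher (cam) pair, forming one closed loop
3 links, revolute + prismatic + higher pair in one loop → cam-follower

cam-follower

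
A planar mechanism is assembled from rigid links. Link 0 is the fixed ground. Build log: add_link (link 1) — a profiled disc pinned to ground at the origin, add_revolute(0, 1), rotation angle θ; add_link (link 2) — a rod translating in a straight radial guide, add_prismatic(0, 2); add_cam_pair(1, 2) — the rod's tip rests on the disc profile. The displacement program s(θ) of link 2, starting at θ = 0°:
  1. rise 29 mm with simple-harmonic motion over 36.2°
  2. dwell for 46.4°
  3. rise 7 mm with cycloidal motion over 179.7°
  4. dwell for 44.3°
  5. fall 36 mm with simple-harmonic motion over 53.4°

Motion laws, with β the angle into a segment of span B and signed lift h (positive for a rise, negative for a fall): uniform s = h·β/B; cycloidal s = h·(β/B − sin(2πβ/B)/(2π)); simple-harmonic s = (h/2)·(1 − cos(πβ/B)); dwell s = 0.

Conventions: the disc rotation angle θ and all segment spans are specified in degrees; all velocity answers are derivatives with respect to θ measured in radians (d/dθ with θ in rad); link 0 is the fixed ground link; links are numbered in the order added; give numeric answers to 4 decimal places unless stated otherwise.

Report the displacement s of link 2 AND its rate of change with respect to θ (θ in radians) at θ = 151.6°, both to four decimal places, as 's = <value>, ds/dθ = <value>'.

seg 1 [0°–36.2°] simple-harmonic, h=29: full span → s += 29 → s = 29.0000
seg 2 [36.2°–82.6°] dwell: s stays 29.0000
seg 3 [82.6°–262.3°] cycloidal, h=7: θ=151.6° here. β=69, B=179.7. 7·(0.3840 − sin(2π·0.3840)/(2π)) = 1.9457 → s = 30.9457
velocity in seg [82.6°–262.3°] (cycloidal), θ in radians: β = 69° = 1.2043 rad, B = 179.7° = 3.1364 rad; ds/dθ = (h/B)(1 − cos(2πβ/B)) = (7/3.1364)(1 − cos(2π·0.3840)) = 3.896497 mm/rad

s = 30.9457, ds/dθ = 3.8965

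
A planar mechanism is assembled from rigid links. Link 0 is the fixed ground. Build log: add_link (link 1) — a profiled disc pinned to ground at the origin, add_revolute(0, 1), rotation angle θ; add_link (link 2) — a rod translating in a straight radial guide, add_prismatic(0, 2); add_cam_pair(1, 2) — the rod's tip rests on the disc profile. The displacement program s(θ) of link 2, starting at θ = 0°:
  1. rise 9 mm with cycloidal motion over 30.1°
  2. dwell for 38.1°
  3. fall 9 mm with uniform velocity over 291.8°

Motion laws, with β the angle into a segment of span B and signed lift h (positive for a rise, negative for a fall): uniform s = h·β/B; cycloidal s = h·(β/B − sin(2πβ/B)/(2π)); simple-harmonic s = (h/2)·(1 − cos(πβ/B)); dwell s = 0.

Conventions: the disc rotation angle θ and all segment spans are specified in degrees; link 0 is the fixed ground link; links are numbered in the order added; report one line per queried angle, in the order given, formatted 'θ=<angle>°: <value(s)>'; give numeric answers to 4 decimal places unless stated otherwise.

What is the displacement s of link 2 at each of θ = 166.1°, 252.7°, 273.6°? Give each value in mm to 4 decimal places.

seg 1 [0°–30.1°] cycloidal, h=9: full span → s += 9 → s = 9.0000
seg 2 [30.1°–68.2°] dwell: s stays 9.0000
seg 3 [68.2°–360°] uniform, h=-9: θ=166.1° here. β=97.9, B=291.8. -9·97.9/291.8 = -3.0195 → s = 5.9805
seg 3 [68.2°–360°] uniform, h=-9: θ=252.7° here. β=184.5, B=291.8. -9·184.5/291.8 = -5.6905 → s = 3.3095
seg 3 [68.2°–360°] uniform, h=-9: θ=273.6° here. β=205.4, B=291.8. -9·205.4/291.8 = -6.3352 → s = 2.6648

θ=166.1°: 5.9805
θ=252.7°: 3.3095
θ=273.6°: 2.6648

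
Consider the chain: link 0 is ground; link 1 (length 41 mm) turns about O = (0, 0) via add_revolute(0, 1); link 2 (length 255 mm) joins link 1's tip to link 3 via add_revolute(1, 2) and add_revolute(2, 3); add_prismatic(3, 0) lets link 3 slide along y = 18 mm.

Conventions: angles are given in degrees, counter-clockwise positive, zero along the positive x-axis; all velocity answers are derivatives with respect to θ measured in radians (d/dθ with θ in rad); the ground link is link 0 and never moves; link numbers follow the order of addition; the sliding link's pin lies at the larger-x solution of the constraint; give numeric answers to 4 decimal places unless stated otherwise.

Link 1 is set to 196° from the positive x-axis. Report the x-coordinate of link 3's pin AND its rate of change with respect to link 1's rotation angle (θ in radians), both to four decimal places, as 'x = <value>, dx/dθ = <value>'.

geometry: r = 41 mm, L = 255 mm, e = 18 mm
crank pin P = (r cos θ, r sin θ) = (-39.411730, -11.301132)
h = r sin θ − e = -11.301132 − 18 = -29.301132
x = r cos θ + √(L² − h²) = -39.411730 + 253.310962 = 213.899233
dx/dθ = −r sin θ − h·r cos θ/√(L² − h²) (θ in radians; h = -29.301132) = 6.742275

x = 213.8992, dx/dθ = 6.7423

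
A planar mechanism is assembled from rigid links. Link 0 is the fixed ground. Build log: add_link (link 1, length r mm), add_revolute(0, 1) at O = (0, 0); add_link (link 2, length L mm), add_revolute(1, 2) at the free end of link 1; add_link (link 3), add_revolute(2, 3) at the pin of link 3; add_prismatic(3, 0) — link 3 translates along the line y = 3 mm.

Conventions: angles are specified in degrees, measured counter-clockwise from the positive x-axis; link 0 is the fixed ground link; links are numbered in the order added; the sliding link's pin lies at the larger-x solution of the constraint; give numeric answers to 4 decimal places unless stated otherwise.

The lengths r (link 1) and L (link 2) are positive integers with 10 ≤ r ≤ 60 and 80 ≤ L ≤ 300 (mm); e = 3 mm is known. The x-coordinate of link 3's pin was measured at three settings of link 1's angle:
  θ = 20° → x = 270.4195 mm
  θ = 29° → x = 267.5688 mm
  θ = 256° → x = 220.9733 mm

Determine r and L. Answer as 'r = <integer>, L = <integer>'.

constraint per measurement: (x − r cos θ)² + (r sin θ − e)² = L²
subtracting the θ₁ and θ₂ equations cancels the r² and L² terms:
r = (x₁² − x₂²) / (2[(x₁cos θ₁ + e sin θ₁) − (x₂cos θ₂ + e sin θ₂)]) = 39.0004 → r = 39
L² = (x₁ − r cos θ₁)² + (r sin θ₁ − e)² = 54755.9990 → L = 234.0000 → L = 234
check at θ₃=256°: x = 220.9733 (printed 220.9733) ✓

r = 39, L = 234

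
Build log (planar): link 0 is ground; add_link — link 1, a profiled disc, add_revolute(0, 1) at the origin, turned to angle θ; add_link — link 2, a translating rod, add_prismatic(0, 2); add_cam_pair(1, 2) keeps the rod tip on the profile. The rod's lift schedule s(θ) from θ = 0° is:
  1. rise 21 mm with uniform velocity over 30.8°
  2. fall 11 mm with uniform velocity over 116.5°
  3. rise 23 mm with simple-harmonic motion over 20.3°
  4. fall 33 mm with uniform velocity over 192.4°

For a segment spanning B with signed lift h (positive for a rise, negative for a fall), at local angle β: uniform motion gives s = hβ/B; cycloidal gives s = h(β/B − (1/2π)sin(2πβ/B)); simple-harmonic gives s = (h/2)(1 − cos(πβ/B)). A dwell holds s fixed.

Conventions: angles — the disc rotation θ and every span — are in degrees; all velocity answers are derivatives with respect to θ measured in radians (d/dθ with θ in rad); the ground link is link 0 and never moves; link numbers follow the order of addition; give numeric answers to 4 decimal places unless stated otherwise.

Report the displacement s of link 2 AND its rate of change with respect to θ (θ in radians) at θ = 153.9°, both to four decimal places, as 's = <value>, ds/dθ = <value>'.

seg 1 [0°–30.8°] uniform, h=21: full span → s += 21 → s = 21.0000
seg 2 [30.8°–147.3°] uniform, h=-11: full span → s += -11 → s = 10.0000
seg 3 [147.3°–167.6°] simple-harmonic, h=23: θ=153.9° here. β=6.6, B=20.3. 23/2·(1 − cos(π·0.3251)) = 5.4951 → s = 15.4951
velocity in seg [147.3°–167.6°] (simple-harmonic), θ in radians: β = 6.6° = 0.1152 rad, B = 20.3° = 0.3543 rad; ds/dθ = (πh/(2B)) sin(πβ/B) = (π·23/(2·0.3543)) sin(π·0.3251) = 86.964703 mm/rad

s = 15.4951, ds/dθ = 86.9647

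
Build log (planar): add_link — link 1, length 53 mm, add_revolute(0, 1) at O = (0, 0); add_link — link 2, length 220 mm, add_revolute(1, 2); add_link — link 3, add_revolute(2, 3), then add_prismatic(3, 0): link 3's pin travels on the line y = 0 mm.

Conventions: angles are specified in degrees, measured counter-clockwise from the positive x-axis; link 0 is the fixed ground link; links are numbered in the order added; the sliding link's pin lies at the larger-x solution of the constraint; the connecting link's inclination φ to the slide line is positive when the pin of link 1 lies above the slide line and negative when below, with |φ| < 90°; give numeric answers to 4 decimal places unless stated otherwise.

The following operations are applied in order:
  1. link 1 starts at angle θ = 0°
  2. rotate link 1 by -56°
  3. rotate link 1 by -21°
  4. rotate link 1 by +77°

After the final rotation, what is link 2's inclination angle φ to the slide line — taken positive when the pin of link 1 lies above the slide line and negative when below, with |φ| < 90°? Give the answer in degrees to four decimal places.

geometry: r = 53 mm, L = 220 mm, e = 0 mm; θ starts at 0°
rotate link 1 by -56°: θ ← 0° -56° = -56°
rotate link 1 by -21°: θ ← -56° -21° = -77°
rotate link 1 by +77°: θ ← -77° +77° = 0°
h = r sin θ − e = 0.000000 − 0 = 0.000000
sin φ = h / L = 0.000000 / 220 = 0.00000000
φ = arcsin(0.00000000) = 0.000000°

0.0000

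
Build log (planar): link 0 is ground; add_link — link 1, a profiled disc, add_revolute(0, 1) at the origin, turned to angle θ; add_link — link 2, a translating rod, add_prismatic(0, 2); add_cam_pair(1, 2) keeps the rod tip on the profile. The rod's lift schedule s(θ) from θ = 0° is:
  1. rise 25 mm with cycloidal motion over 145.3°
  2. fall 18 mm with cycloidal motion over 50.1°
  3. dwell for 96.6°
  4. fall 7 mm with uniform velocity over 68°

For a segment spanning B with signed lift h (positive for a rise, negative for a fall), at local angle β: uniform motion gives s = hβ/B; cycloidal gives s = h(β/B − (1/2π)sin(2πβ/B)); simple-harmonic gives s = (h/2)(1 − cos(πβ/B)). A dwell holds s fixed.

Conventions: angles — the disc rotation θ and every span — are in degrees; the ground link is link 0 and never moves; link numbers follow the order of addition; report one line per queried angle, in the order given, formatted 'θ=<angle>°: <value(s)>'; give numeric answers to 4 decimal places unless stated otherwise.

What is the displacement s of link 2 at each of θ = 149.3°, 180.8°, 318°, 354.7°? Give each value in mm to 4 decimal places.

seg 1 [0°–145.3°] cycloidal, h=25: full span → s += 25 → s = 25.0000
seg 2 [145.3°–195.4°] cycloidal, h=-18: θ=149.3° here. β=4, B=50.1. -18·(0.0798 − sin(2π·0.0798)/(2π)) = -0.0595 → s = 24.9405
seg 2 [145.3°–195.4°] cycloidal, h=-18: θ=180.8° here. β=35.5, B=50.1. -18·(0.7086 − sin(2π·0.7086)/(2π)) = -15.5228 → s = 9.4772
seg 2 [145.3°–195.4°] cycloidal, h=-18: full span → s += -18 → s = 7.0000
seg 3 [195.4°–292°] dwell: s stays 7.0000
seg 4 [292°–360°] uniform, h=-7: θ=318° here. β=26, B=68. -7·26/68 = -2.6765 → s = 4.3235
seg 4 [292°–360°] uniform, h=-7: θ=354.7° here. β=62.7, B=68. -7·62.7/68 = -6.4544 → s = 0.5456

θ=149.3°: 24.9405
θ=180.8°: 9.4772
θ=318°: 4.3235
θ=354.7°: 0.5456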